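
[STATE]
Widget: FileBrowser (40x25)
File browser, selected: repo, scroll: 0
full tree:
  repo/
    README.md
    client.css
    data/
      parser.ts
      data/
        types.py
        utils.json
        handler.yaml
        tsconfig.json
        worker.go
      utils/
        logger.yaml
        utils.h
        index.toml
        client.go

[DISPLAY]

> [-] repo/                             
    README.md                           
    client.css                          
    [+] data/                           
                                        
                                        
                                        
                                        
                                        
                                        
                                        
                                        
                                        
                                        
                                        
                                        
                                        
                                        
                                        
                                        
                                        
                                        
                                        
                                        
                                        


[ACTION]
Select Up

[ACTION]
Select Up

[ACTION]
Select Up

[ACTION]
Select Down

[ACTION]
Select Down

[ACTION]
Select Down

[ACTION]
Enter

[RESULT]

  [-] repo/                             
    README.md                           
    client.css                          
  > [-] data/                           
      parser.ts                         
      [+] data/                         
      [+] utils/                        
                                        
                                        
                                        
                                        
                                        
                                        
                                        
                                        
                                        
                                        
                                        
                                        
                                        
                                        
                                        
                                        
                                        
                                        


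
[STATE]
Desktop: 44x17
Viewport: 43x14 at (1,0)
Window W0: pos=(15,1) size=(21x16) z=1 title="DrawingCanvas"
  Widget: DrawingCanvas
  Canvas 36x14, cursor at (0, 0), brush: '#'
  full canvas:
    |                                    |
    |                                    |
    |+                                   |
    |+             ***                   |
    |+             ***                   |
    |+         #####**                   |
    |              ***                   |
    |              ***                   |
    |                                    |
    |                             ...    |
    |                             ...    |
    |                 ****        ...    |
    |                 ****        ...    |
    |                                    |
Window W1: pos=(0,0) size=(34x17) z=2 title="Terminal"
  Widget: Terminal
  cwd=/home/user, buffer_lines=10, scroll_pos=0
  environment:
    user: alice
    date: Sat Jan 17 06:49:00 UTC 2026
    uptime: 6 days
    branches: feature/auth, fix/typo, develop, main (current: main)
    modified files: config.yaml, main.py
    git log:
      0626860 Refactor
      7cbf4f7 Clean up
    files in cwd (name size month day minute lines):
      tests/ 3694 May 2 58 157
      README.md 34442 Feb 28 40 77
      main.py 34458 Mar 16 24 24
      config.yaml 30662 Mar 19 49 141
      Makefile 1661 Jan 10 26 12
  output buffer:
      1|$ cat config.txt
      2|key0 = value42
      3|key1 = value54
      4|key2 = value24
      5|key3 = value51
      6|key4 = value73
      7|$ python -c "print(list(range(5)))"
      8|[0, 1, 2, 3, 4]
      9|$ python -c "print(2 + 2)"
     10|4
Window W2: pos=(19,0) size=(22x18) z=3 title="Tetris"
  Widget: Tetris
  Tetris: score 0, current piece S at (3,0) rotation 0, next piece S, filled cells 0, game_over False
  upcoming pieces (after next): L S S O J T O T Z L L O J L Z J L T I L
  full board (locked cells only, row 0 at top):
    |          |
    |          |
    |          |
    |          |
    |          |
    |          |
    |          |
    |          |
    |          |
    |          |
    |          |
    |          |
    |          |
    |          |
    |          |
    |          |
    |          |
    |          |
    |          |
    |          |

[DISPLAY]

━━━━━━━━━━━━━━━━━━┏━━━━━━━━━━━━━━━━━━━━┓   
 Terminal         ┃ Tetris             ┃   
──────────────────┠────────────────────┨   
$ cat config.txt  ┃          │Next:    ┃   
key0 = value42    ┃          │ ░░      ┃   
key1 = value54    ┃          │░░       ┃   
key2 = value24    ┃          │         ┃   
key3 = value51    ┃          │         ┃   
key4 = value73    ┃          │         ┃   
$ python -c "print┃          │Score:   ┃   
[0, 1, 2, 3, 4]   ┃          │0        ┃   
$ python -c "print┃          │         ┃   
4                 ┃          │         ┃   
$ █               ┃          │         ┃   


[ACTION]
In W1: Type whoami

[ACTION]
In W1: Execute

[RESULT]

━━━━━━━━━━━━━━━━━━┏━━━━━━━━━━━━━━━━━━━━┓   
 Terminal         ┃ Tetris             ┃   
──────────────────┠────────────────────┨   
$ cat config.txt  ┃          │Next:    ┃   
key0 = value42    ┃          │ ░░      ┃   
key1 = value54    ┃          │░░       ┃   
key2 = value24    ┃          │         ┃   
key3 = value51    ┃          │         ┃   
key4 = value73    ┃          │         ┃   
$ python -c "print┃          │Score:   ┃   
[0, 1, 2, 3, 4]   ┃          │0        ┃   
$ python -c "print┃          │         ┃   
4                 ┃          │         ┃   
$ whoami          ┃          │         ┃   


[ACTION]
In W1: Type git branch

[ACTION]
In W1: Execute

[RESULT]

━━━━━━━━━━━━━━━━━━┏━━━━━━━━━━━━━━━━━━━━┓   
 Terminal         ┃ Tetris             ┃   
──────────────────┠────────────────────┨   
key4 = value73    ┃          │Next:    ┃   
$ python -c "print┃          │ ░░      ┃   
[0, 1, 2, 3, 4]   ┃          │░░       ┃   
$ python -c "print┃          │         ┃   
4                 ┃          │         ┃   
$ whoami          ┃          │         ┃   
alice             ┃          │Score:   ┃   
$ git branch      ┃          │0        ┃   
  feature/auth    ┃          │         ┃   
  fix/typo        ┃          │         ┃   
  develop         ┃          │         ┃   


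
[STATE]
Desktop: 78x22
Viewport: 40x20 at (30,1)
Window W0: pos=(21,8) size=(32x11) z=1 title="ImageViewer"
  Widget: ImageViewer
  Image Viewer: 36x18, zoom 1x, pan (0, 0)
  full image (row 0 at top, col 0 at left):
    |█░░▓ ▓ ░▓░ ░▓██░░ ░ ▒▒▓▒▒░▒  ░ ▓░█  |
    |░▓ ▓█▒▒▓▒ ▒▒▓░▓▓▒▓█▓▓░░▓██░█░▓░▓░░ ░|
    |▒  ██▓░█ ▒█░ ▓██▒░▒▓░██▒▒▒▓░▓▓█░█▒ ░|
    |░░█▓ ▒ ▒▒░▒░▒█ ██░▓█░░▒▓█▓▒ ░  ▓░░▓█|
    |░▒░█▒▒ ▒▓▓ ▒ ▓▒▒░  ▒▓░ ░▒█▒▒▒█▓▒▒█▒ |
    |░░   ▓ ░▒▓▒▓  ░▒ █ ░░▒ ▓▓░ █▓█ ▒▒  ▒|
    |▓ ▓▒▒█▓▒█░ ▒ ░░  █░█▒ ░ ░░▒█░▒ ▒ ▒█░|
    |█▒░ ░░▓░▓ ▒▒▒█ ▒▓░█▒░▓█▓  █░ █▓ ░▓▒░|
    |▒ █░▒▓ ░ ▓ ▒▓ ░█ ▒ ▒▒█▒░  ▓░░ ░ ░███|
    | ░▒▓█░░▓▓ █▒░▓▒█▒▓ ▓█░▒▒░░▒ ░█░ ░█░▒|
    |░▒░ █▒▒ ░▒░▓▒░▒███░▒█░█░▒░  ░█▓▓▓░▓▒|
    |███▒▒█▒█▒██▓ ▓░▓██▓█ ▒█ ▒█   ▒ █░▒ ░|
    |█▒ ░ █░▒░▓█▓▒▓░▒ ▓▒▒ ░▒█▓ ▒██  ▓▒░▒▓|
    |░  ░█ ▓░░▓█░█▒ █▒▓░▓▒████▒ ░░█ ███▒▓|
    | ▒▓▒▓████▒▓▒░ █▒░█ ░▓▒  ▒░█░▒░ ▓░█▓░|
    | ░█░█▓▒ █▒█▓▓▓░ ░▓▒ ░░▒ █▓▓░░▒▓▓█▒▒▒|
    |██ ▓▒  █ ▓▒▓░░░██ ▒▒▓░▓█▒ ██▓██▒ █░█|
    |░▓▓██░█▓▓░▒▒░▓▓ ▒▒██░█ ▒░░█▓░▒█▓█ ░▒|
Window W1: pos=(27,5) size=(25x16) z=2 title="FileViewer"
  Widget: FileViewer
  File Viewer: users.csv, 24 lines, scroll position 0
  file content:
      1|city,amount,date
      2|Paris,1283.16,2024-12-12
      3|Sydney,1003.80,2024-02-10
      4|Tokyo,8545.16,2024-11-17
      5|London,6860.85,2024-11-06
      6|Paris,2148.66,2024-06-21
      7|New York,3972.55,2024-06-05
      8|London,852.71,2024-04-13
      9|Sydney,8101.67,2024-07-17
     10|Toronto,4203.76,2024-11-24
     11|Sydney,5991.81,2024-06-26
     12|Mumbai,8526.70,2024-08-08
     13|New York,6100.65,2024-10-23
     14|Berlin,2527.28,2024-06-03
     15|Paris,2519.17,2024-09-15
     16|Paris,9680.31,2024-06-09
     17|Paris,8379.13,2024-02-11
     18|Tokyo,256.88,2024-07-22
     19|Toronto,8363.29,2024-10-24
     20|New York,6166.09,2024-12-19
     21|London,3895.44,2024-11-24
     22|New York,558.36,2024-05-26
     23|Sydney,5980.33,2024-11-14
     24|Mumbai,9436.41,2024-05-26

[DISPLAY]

                                        
                                        
                                        
                                        
━━━━━━━━━━━━━━━━━━━━━┓                  
ileViewer            ┃                  
─────────────────────┨                  
ty,amount,date      ▲┃┓                 
ris,1283.16,2024-12-█┃┃                 
dney,1003.80,2024-02░┃┨                 
kyo,8545.16,2024-11-░┃┃                 
ndon,6860.85,2024-11░┃┃                 
ris,2148.66,2024-06-░┃┃                 
w York,3972.55,2024-░┃┃                 
ndon,852.71,2024-04-░┃┃                 
dney,8101.67,2024-07░┃┃                 
ronto,4203.76,2024-1░┃┃                 
dney,5991.81,2024-06░┃┛                 
mbai,8526.70,2024-08▼┃                  
━━━━━━━━━━━━━━━━━━━━━┛                  


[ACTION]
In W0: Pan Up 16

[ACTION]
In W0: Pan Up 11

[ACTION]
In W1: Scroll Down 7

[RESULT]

                                        
                                        
                                        
                                        
━━━━━━━━━━━━━━━━━━━━━┓                  
ileViewer            ┃                  
─────────────────────┨                  
ndon,852.71,2024-04-▲┃┓                 
dney,8101.67,2024-07░┃┃                 
ronto,4203.76,2024-1░┃┨                 
dney,5991.81,2024-06░┃┃                 
mbai,8526.70,2024-08░┃┃                 
w York,6100.65,2024-░┃┃                 
rlin,2527.28,2024-06█┃┃                 
ris,2519.17,2024-09-░┃┃                 
ris,9680.31,2024-06-░┃┃                 
ris,8379.13,2024-02-░┃┃                 
kyo,256.88,2024-07-2░┃┛                 
ronto,8363.29,2024-1▼┃                  
━━━━━━━━━━━━━━━━━━━━━┛                  


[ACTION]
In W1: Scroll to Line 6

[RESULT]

                                        
                                        
                                        
                                        
━━━━━━━━━━━━━━━━━━━━━┓                  
ileViewer            ┃                  
─────────────────────┨                  
ris,2148.66,2024-06-▲┃┓                 
w York,3972.55,2024-░┃┃                 
ndon,852.71,2024-04-░┃┨                 
dney,8101.67,2024-07░┃┃                 
ronto,4203.76,2024-1░┃┃                 
dney,5991.81,2024-06█┃┃                 
mbai,8526.70,2024-08░┃┃                 
w York,6100.65,2024-░┃┃                 
rlin,2527.28,2024-06░┃┃                 
ris,2519.17,2024-09-░┃┃                 
ris,9680.31,2024-06-░┃┛                 
ris,8379.13,2024-02-▼┃                  
━━━━━━━━━━━━━━━━━━━━━┛                  


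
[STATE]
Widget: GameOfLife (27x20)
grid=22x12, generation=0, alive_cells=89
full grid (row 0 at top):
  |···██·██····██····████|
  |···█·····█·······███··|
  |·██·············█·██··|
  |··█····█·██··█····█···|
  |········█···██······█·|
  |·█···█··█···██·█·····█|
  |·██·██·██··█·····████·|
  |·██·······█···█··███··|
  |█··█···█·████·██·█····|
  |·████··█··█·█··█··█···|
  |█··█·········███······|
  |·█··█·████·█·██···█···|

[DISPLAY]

Gen: 0                     
···██·██····██····████     
···█·····█·······███··     
·██·············█·██··     
··█····█·██··█····█···     
········█···██······█·     
·█···█··█···██·█·····█     
·██·██·██··█·····████·     
·██·······█···█··███··     
█··█···█·████·██·█····     
·████··█··█·█··█··█···     
█··█·········███······     
·█··█·████·█·██···█···     
                           
                           
                           
                           
                           
                           
                           


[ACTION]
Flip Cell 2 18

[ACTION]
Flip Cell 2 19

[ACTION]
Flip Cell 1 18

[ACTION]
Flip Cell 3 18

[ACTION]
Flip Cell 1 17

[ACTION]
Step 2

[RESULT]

Gen: 2                     
···██·············█·█·     
·········█········█·█·     
·█··█···█·█···········     
·█·█·······██·········     
···█·██····█··█·······     
·██········█··██·█····     
█·█······█·█····██·███     
██········█······████·     
█··██·····█·█··██·····     
██··█··█····█████·····     
██···██······██·······     
······███████·█·······     
                           
                           
                           
                           
                           
                           
                           


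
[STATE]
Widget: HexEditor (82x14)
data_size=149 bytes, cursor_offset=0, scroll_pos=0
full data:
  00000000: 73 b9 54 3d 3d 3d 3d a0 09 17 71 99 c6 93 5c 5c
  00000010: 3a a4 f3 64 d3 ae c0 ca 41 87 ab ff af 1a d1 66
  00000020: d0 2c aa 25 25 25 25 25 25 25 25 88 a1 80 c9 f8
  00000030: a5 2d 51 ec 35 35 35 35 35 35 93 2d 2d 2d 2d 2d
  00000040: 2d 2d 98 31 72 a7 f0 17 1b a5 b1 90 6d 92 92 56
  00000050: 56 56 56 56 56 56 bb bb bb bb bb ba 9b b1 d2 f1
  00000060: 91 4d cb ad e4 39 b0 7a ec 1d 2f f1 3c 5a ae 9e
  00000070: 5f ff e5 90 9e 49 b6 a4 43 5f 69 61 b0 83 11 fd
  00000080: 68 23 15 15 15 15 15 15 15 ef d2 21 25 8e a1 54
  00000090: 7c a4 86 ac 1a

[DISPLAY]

00000000  73 b9 54 3d 3d 3d 3d a0  09 17 71 99 c6 93 5c 5c  |s.T====...q...\\|    
00000010  3a a4 f3 64 d3 ae c0 ca  41 87 ab ff af 1a d1 66  |:..d....A......f|    
00000020  d0 2c aa 25 25 25 25 25  25 25 25 88 a1 80 c9 f8  |.,.%%%%%%%%.....|    
00000030  a5 2d 51 ec 35 35 35 35  35 35 93 2d 2d 2d 2d 2d  |.-Q.555555.-----|    
00000040  2d 2d 98 31 72 a7 f0 17  1b a5 b1 90 6d 92 92 56  |--.1r.......m..V|    
00000050  56 56 56 56 56 56 bb bb  bb bb bb ba 9b b1 d2 f1  |VVVVVV..........|    
00000060  91 4d cb ad e4 39 b0 7a  ec 1d 2f f1 3c 5a ae 9e  |.M...9.z../.<Z..|    
00000070  5f ff e5 90 9e 49 b6 a4  43 5f 69 61 b0 83 11 fd  |_....I..C_ia....|    
00000080  68 23 15 15 15 15 15 15  15 ef d2 21 25 8e a1 54  |h#.........!%..T|    
00000090  7c a4 86 ac 1a                                    ||....           |    
                                                                                  
                                                                                  
                                                                                  
                                                                                  


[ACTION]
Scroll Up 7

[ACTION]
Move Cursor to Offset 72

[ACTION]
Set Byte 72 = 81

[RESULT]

00000000  73 b9 54 3d 3d 3d 3d a0  09 17 71 99 c6 93 5c 5c  |s.T====...q...\\|    
00000010  3a a4 f3 64 d3 ae c0 ca  41 87 ab ff af 1a d1 66  |:..d....A......f|    
00000020  d0 2c aa 25 25 25 25 25  25 25 25 88 a1 80 c9 f8  |.,.%%%%%%%%.....|    
00000030  a5 2d 51 ec 35 35 35 35  35 35 93 2d 2d 2d 2d 2d  |.-Q.555555.-----|    
00000040  2d 2d 98 31 72 a7 f0 17  81 a5 b1 90 6d 92 92 56  |--.1r.......m..V|    
00000050  56 56 56 56 56 56 bb bb  bb bb bb ba 9b b1 d2 f1  |VVVVVV..........|    
00000060  91 4d cb ad e4 39 b0 7a  ec 1d 2f f1 3c 5a ae 9e  |.M...9.z../.<Z..|    
00000070  5f ff e5 90 9e 49 b6 a4  43 5f 69 61 b0 83 11 fd  |_....I..C_ia....|    
00000080  68 23 15 15 15 15 15 15  15 ef d2 21 25 8e a1 54  |h#.........!%..T|    
00000090  7c a4 86 ac 1a                                    ||....           |    
                                                                                  
                                                                                  
                                                                                  
                                                                                  


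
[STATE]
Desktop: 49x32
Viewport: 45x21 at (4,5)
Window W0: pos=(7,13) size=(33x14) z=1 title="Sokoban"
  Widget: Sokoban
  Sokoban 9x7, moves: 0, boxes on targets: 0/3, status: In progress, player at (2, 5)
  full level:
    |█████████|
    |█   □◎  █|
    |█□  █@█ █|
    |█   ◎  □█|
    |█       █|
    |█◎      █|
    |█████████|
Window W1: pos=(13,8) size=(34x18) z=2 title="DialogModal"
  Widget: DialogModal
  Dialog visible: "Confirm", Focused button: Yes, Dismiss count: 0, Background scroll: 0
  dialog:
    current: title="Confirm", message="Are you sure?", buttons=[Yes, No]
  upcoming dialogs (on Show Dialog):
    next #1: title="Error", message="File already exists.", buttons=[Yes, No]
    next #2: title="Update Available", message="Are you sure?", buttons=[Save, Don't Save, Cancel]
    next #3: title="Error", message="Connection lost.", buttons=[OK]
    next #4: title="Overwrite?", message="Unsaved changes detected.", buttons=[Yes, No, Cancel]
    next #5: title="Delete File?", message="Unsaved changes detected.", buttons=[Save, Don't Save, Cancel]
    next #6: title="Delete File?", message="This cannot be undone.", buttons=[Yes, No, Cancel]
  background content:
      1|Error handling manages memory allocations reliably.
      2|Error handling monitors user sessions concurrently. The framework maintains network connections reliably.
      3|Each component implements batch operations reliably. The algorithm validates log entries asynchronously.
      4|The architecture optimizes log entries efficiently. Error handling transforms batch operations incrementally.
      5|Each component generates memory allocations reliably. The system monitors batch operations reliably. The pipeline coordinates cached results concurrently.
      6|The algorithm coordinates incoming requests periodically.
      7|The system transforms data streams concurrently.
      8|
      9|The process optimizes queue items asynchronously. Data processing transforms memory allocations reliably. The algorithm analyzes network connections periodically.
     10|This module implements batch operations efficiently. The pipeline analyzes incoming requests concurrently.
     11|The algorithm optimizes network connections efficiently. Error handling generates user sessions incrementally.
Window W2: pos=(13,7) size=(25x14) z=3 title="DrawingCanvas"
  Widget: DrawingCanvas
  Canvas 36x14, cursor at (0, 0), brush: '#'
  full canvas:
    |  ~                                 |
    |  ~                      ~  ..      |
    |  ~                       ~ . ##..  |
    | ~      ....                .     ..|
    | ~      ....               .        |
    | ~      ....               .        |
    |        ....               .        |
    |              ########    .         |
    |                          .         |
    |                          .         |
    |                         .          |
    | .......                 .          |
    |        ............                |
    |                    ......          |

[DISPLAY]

                                             
                                             
         ┏━━━━━━━━━━━━━━━━━━━━━━━┓           
         ┃ DrawingCanvas         ┃━━━━━━━━┓  
         ┠───────────────────────┨        ┃  
         ┃+ ~                    ┃────────┨  
         ┃  ~                    ┃emory al┃  
         ┃  ~                    ┃user ses┃  
   ┏━━━━━┃ ~      ....           ┃s batch ┃  
   ┃ Soko┃ ~      ....           ┃es log e┃  
   ┠─────┃ ~      ....           ┃ memory ┃  
   ┃█████┃        ....           ┃s incomi┃  
   ┃█   □┃              ######## ┃ta strea┃  
   ┃█□  █┃                       ┃        ┃  
   ┃█   ◎┃                       ┃eue item┃  
   ┃█    ┗━━━━━━━━━━━━━━━━━━━━━━━┛atch ope┃  
   ┃█◎   ┃The algorithm optimizes network ┃  
   ┃█████┃                                ┃  
   ┃Moves┃                                ┃  
   ┃     ┃                                ┃  
   ┃     ┗━━━━━━━━━━━━━━━━━━━━━━━━━━━━━━━━┛  


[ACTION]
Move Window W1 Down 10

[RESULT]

                                             
                                             
         ┏━━━━━━━━━━━━━━━━━━━━━━━┓           
         ┃ DrawingCanvas         ┃           
         ┠───────────────────────┨           
         ┃+ ~                    ┃           
         ┃  ~                    ┃           
         ┃  ~                    ┃           
   ┏━━━━━┃ ~      ....           ┃━┓         
   ┃ Soko┃ ~      ....           ┃━━━━━━━━┓  
   ┠─────┃ ~      ....           ┃        ┃  
   ┃█████┃        ....           ┃────────┨  
   ┃█   □┃              ######## ┃emory al┃  
   ┃█□  █┃                       ┃user ses┃  
   ┃█   ◎┃                       ┃s batch ┃  
   ┃█    ┗━━━━━━━━━━━━━━━━━━━━━━━┛es log e┃  
   ┃█◎   ┃Each co┌───────────────┐ memory ┃  
   ┃█████┃The alg│    Confirm    │s incomi┃  
   ┃Moves┃The sys│ Are you sure? │ta strea┃  
   ┃     ┃       │   [Yes]  No   │        ┃  
   ┃     ┃The pro└───────────────┘eue item┃  


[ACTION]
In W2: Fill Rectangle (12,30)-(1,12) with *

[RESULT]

                                             
                                             
         ┏━━━━━━━━━━━━━━━━━━━━━━━┓           
         ┃ DrawingCanvas         ┃           
         ┠───────────────────────┨           
         ┃+ ~                    ┃           
         ┃  ~         ***********┃           
         ┃  ~         ***********┃           
   ┏━━━━━┃ ~      ....***********┃━┓         
   ┃ Soko┃ ~      ....***********┃━━━━━━━━┓  
   ┠─────┃ ~      ....***********┃        ┃  
   ┃█████┃        ....***********┃────────┨  
   ┃█   □┃            ***********┃emory al┃  
   ┃█□  █┃            ***********┃user ses┃  
   ┃█   ◎┃            ***********┃s batch ┃  
   ┃█    ┗━━━━━━━━━━━━━━━━━━━━━━━┛es log e┃  
   ┃█◎   ┃Each co┌───────────────┐ memory ┃  
   ┃█████┃The alg│    Confirm    │s incomi┃  
   ┃Moves┃The sys│ Are you sure? │ta strea┃  
   ┃     ┃       │   [Yes]  No   │        ┃  
   ┃     ┃The pro└───────────────┘eue item┃  


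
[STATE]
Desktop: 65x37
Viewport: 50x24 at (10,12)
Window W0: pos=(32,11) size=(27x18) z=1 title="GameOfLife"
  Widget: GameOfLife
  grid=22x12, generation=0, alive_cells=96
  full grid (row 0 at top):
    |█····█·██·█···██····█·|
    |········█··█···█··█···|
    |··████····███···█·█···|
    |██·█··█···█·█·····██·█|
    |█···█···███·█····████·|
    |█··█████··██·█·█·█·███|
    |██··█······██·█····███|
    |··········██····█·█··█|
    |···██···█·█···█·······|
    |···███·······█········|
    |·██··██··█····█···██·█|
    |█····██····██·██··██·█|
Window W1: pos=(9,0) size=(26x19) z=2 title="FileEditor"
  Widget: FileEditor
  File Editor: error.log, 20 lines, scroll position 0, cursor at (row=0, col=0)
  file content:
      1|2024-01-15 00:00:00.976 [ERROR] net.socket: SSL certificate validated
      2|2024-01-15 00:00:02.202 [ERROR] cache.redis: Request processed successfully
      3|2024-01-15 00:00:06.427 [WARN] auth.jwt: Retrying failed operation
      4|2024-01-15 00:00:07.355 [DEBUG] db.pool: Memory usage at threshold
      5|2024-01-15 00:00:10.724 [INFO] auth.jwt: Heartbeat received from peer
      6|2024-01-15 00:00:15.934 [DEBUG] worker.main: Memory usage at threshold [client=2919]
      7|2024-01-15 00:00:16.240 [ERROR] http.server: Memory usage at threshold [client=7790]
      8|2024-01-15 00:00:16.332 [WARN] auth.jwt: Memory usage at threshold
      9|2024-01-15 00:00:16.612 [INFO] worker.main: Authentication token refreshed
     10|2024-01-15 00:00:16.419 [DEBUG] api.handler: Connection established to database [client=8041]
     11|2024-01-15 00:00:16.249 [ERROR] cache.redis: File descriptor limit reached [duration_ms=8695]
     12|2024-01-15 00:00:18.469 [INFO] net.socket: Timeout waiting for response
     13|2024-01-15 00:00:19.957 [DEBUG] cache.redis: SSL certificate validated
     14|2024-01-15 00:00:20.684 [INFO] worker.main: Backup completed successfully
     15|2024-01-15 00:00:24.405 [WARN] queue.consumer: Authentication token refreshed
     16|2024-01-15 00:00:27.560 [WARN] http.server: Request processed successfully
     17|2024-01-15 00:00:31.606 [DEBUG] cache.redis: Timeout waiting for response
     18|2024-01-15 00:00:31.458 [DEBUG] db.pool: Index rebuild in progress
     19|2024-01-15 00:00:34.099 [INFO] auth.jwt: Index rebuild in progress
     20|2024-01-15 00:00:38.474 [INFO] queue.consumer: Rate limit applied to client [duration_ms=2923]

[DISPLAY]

2024-01-15 00:00:16.419░┃ameOfLife              ┃ 
2024-01-15 00:00:16.249░┃───────────────────────┨ 
2024-01-15 00:00:18.469░┃n: 0                   ┃ 
2024-01-15 00:00:19.957░┃···█·██·█···██····█·   ┃ 
2024-01-15 00:00:20.684░┃······█··█···█··█···   ┃ 
2024-01-15 00:00:24.405▼┃████····███···█·█···   ┃ 
━━━━━━━━━━━━━━━━━━━━━━━━┛·█··█···█·█·····██·█   ┃ 
                      ┃█···█···███·█····████·   ┃ 
                      ┃█··█████··██·█·█·█·███   ┃ 
                      ┃██··█······██·█····███   ┃ 
                      ┃··········██····█·█··█   ┃ 
                      ┃···██···█·█···█·······   ┃ 
                      ┃···███·······█········   ┃ 
                      ┃·██··██··█····█···██·█   ┃ 
                      ┃█····██····██·██··██·█   ┃ 
                      ┃                         ┃ 
                      ┗━━━━━━━━━━━━━━━━━━━━━━━━━┛ 
                                                  
                                                  
                                                  
                                                  
                                                  
                                                  
                                                  


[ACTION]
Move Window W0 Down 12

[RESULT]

2024-01-15 00:00:16.419░┃                         
2024-01-15 00:00:16.249░┃                         
2024-01-15 00:00:18.469░┃                         
2024-01-15 00:00:19.957░┃                         
2024-01-15 00:00:20.684░┃                         
2024-01-15 00:00:24.405▼┃                         
━━━━━━━━━━━━━━━━━━━━━━━━┛                         
                      ┏━━━━━━━━━━━━━━━━━━━━━━━━━┓ 
                      ┃ GameOfLife              ┃ 
                      ┠─────────────────────────┨ 
                      ┃Gen: 0                   ┃ 
                      ┃█····█·██·█···██····█·   ┃ 
                      ┃········█··█···█··█···   ┃ 
                      ┃··████····███···█·█···   ┃ 
                      ┃██·█··█···█·█·····██·█   ┃ 
                      ┃█···█···███·█····████·   ┃ 
                      ┃█··█████··██·█·█·█·███   ┃ 
                      ┃██··█······██·█····███   ┃ 
                      ┃··········██····█·█··█   ┃ 
                      ┃···██···█·█···█·······   ┃ 
                      ┃···███·······█········   ┃ 
                      ┃·██··██··█····█···██·█   ┃ 
                      ┃█····██····██·██··██·█   ┃ 
                      ┃                         ┃ 


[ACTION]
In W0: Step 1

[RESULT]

2024-01-15 00:00:16.419░┃                         
2024-01-15 00:00:16.249░┃                         
2024-01-15 00:00:18.469░┃                         
2024-01-15 00:00:19.957░┃                         
2024-01-15 00:00:20.684░┃                         
2024-01-15 00:00:24.405▼┃                         
━━━━━━━━━━━━━━━━━━━━━━━━┛                         
                      ┏━━━━━━━━━━━━━━━━━━━━━━━━━┓ 
                      ┃ GameOfLife              ┃ 
                      ┠─────────────────────────┨ 
                      ┃Gen: 1                   ┃ 
                      ┃·······███····██······   ┃ 
                      ┃···█·████···█·████·█··   ┃ 
                      ┃·█████···██·█·····█···   ┃ 
                      ┃██··········██········   ┃ 
                      ┃█·█·····█···██··██····   ┃ 
                      ┃█··█··███····██·██····   ┃ 
                      ┃██·██·█······█████····   ┃ 
                      ┃···██····██·██·█···█·█   ┃ 
                      ┃···█·█···███··········   ┃ 
                      ┃······█··█···██·······   ┃ 
                      ┃·███········█·██··██··   ┃ 
                      ┃·█···██······███··██··   ┃ 
                      ┃                         ┃ 


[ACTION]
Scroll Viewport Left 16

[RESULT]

         ┃2024-01-15 00:00:16.419░┃               
         ┃2024-01-15 00:00:16.249░┃               
         ┃2024-01-15 00:00:18.469░┃               
         ┃2024-01-15 00:00:19.957░┃               
         ┃2024-01-15 00:00:20.684░┃               
         ┃2024-01-15 00:00:24.405▼┃               
         ┗━━━━━━━━━━━━━━━━━━━━━━━━┛               
                                ┏━━━━━━━━━━━━━━━━━
                                ┃ GameOfLife      
                                ┠─────────────────
                                ┃Gen: 1           
                                ┃·······███····██·
                                ┃···█·████···█·███
                                ┃·█████···██·█····
                                ┃██··········██···
                                ┃█·█·····█···██··█
                                ┃█··█··███····██·█
                                ┃██·██·█······████
                                ┃···██····██·██·█·
                                ┃···█·█···███·····
                                ┃······█··█···██··
                                ┃·███········█·██·
                                ┃·█···██······███·
                                ┃                 


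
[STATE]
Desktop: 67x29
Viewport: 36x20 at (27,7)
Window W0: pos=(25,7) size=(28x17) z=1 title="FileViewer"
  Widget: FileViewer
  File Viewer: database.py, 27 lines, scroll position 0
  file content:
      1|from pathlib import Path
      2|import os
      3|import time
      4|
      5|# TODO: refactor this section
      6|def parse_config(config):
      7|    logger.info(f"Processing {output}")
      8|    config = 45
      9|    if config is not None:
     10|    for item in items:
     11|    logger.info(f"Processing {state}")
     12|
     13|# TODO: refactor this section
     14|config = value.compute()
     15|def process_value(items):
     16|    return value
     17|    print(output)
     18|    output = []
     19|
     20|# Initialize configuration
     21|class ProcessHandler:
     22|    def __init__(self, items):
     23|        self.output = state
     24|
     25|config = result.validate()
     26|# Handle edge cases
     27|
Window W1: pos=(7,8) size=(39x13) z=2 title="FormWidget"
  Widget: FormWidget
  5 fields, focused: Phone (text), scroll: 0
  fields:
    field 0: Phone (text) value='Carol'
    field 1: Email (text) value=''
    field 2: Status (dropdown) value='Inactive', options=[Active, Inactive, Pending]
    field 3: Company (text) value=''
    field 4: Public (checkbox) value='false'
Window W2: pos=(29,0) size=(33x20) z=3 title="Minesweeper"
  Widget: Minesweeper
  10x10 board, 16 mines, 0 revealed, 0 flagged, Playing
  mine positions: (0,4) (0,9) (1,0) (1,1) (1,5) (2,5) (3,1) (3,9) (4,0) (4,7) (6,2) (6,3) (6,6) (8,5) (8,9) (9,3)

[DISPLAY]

━━┃■■■■■■■■■■                     ┃ 
━━┃■■■■■■■■■■                     ┃ 
  ┃■■■■■■■■■■                     ┃ 
──┃■■■■■■■■■■                     ┃ 
l ┃■■■■■■■■■■                     ┃ 
  ┃■■■■■■■■■■                     ┃ 
ti┃                               ┃ 
  ┃                               ┃ 
  ┃                               ┃ 
  ┃                               ┃ 
  ┃                               ┃ 
  ┃                               ┃ 
  ┗━━━━━━━━━━━━━━━━━━━━━━━━━━━━━━━┛ 
━━━━━━━━━━━━━━━━━━┛ocess░┃          
                        ░┃          
 TODO: refactor this sec▼┃          
━━━━━━━━━━━━━━━━━━━━━━━━━┛          
                                    
                                    
                                    


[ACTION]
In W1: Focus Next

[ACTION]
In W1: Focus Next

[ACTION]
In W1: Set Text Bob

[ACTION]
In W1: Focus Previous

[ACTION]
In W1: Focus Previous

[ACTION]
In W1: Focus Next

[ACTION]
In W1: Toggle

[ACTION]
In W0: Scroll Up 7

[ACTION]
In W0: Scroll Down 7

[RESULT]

━━┃■■■■■■■■■■                     ┃ 
━━┃■■■■■■■■■■                     ┃ 
  ┃■■■■■■■■■■                     ┃ 
──┃■■■■■■■■■■                     ┃ 
l ┃■■■■■■■■■■                     ┃ 
  ┃■■■■■■■■■■                     ┃ 
ti┃                               ┃ 
  ┃                               ┃ 
  ┃                               ┃ 
  ┃                               ┃ 
  ┃                               ┃ 
  ┃                               ┃ 
  ┗━━━━━━━━━━━━━━━━━━━━━━━━━━━━━━━┛ 
━━━━━━━━━━━━━━━━━━┛     ░┃          
                        ░┃          
 Initialize configuratio▼┃          
━━━━━━━━━━━━━━━━━━━━━━━━━┛          
                                    
                                    
                                    
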